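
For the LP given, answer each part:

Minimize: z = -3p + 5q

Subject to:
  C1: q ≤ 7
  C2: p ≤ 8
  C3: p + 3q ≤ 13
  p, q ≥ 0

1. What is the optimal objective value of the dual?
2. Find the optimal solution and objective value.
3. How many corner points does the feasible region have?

1. -24 (by strong duality, equal to the primal optimum)
2. p = 8, q = 0, z = -24
3. 4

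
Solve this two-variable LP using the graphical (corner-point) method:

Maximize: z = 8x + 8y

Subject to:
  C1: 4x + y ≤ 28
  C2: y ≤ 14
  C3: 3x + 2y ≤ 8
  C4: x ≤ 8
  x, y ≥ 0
x = 0, y = 4, z = 32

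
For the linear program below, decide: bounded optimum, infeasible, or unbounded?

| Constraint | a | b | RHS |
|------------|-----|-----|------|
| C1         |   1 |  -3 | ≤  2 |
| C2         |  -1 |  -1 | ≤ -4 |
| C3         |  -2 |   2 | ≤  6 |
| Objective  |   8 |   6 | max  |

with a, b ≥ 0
Feasible point: (1, 3) satisfies every constraint, so the LP is feasible.
Direction d = (1, 1): for each constraint row a, a·d ≤ 0 —
  (1)(1) + (-3)(1) = -2 ≤ 0
  (-1)(1) + (-1)(1) = -2 ≤ 0
  (-2)(1) + (2)(1) = 0 ≤ 0
and d ≥ 0, so (1, 3) + t·d stays feasible for every t ≥ 0. Along this ray z = 8a + 6b changes by 14 per unit t, so z → +∞.

The LP is unbounded; z can be made arbitrarily large.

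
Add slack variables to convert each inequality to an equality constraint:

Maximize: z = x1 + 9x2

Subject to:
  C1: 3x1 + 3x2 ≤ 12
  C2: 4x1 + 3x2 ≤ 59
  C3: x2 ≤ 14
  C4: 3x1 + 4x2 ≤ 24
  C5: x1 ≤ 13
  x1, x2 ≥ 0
max z = x1 + 9x2

s.t.
  3x1 + 3x2 + s1 = 12
  4x1 + 3x2 + s2 = 59
  x2 + s3 = 14
  3x1 + 4x2 + s4 = 24
  x1 + s5 = 13
  x1, x2, s1, s2, s3, s4, s5 ≥ 0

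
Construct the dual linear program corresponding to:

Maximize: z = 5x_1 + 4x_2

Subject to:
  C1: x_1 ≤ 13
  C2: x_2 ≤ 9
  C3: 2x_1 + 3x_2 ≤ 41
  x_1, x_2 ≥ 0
Minimize: z = 13y1 + 9y2 + 41y3

Subject to:
  C1: -y1 - 2y3 ≤ -5
  C2: -y2 - 3y3 ≤ -4
  y1, y2, y3 ≥ 0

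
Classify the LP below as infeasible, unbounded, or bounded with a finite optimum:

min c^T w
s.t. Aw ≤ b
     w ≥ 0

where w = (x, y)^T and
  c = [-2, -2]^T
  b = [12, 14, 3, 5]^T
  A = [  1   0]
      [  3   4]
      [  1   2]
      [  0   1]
The point (3, 0) satisfies every constraint, so the LP is feasible; the constraints give x ≤ 12 and y ≤ 5, which with x, y ≥ 0 keep the feasible region inside a bounded box. A feasible, bounded LP attains a finite optimum at a vertex.

Evaluating z = -2x - 2y at each vertex:
  (0, 0): z = 0
  (3, 0): z = -6
  (0, 1.5): z = -3

The LP has an optimal solution: (3, 0) with z = -6.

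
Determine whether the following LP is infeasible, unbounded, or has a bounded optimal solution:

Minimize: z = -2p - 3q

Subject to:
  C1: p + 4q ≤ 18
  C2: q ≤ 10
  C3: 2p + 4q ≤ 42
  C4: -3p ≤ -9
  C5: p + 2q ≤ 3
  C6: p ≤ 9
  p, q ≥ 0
The point (3, 0) satisfies every constraint, so the LP is feasible; the constraints give p ≤ 9 and q ≤ 10, which with p, q ≥ 0 keep the feasible region inside a bounded box. A feasible, bounded LP attains a finite optimum at a vertex.

Evaluating z = -2p - 3q at each vertex:
  (3, 0): z = -6

Bounded optimum: z* = -6 at (3, 0).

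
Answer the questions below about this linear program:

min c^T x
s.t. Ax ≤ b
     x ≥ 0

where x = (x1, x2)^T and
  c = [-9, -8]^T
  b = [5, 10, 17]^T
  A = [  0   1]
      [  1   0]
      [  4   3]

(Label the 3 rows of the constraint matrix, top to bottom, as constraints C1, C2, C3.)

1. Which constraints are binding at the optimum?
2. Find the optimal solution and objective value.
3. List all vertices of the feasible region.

1. C1, C3
2. x1 = 0.5, x2 = 5, z = -44.5
3. (0, 0), (4.25, 0), (0.5, 5), (0, 5)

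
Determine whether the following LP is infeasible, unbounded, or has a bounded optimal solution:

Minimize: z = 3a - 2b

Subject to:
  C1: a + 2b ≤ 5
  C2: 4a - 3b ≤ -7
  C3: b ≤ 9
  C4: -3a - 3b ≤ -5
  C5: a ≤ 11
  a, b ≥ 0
The point (0, 2.5) satisfies every constraint, so the LP is feasible; the constraints give a ≤ 11 and b ≤ 9, which with a, b ≥ 0 keep the feasible region inside a bounded box. A feasible, bounded LP attains a finite optimum at a vertex.

Feasible with finite optimum z* = -5 at (0, 2.5).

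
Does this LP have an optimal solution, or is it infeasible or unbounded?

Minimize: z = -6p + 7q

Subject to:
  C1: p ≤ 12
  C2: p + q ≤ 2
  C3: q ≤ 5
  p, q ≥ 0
The point (2, 0) satisfies every constraint, so the LP is feasible; the constraints give p ≤ 12 and q ≤ 5, which with p, q ≥ 0 keep the feasible region inside a bounded box. A feasible, bounded LP attains a finite optimum at a vertex.

The LP has an optimal solution: (2, 0) with z = -12.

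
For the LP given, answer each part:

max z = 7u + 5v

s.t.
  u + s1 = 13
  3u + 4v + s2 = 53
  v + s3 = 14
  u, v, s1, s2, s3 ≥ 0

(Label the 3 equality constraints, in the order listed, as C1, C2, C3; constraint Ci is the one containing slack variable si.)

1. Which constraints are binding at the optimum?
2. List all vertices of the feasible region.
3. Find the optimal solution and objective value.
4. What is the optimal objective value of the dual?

1. C1, C2
2. (0, 0), (13, 0), (13, 3.5), (0, 13.25)
3. u = 13, v = 3.5, z = 108.5
4. 108.5 (by strong duality, equal to the primal optimum)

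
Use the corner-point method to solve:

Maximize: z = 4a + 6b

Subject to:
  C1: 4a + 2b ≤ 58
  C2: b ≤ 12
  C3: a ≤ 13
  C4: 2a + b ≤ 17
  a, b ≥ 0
Each vertex is the intersection of two constraint boundaries that also satisfies all remaining constraints:
  a = 0 and b = 0 → (0, 0)
  2a + b = 17 and b = 0 → (8.5, 0)
  b = 12 and 2a + b = 17 → (2.5, 12)
  b = 12 and a = 0 → (0, 12)

Evaluating z = 4a + 6b at each vertex:
  (0, 0): z = 0
  (8.5, 0): z = 34
  (2.5, 12): z = 82
  (0, 12): z = 72

The maximum is at (2.5, 12) with z = 82.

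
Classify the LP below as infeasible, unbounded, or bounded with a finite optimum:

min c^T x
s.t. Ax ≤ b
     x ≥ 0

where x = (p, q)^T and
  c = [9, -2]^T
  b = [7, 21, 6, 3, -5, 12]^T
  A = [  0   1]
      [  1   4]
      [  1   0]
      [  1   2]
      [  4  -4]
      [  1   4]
The point (0, 1.5) satisfies every constraint, so the LP is feasible; the constraints give p ≤ 6 and q ≤ 7, which with p, q ≥ 0 keep the feasible region inside a bounded box. A feasible, bounded LP attains a finite optimum at a vertex.

Evaluating z = 9p - 2q at each vertex:
  (0, 1.25): z = -2.5
  (0.1667, 1.417): z = -1.333
  (0, 1.5): z = -3

The LP has an optimal solution: (0, 1.5) with z = -3.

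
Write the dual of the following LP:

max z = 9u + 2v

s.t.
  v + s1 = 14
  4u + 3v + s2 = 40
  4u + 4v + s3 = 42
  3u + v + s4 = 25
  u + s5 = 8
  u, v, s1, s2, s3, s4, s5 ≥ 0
Minimize: z = 14y1 + 40y2 + 42y3 + 25y4 + 8y5

Subject to:
  C1: -4y2 - 4y3 - 3y4 - y5 ≤ -9
  C2: -y1 - 3y2 - 4y3 - y4 ≤ -2
  y1, y2, y3, y4, y5 ≥ 0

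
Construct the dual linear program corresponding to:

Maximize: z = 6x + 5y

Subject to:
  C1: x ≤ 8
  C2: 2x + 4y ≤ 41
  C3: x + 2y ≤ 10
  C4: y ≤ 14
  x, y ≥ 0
Minimize: z = 8y1 + 41y2 + 10y3 + 14y4

Subject to:
  C1: -y1 - 2y2 - y3 ≤ -6
  C2: -4y2 - 2y3 - y4 ≤ -5
  y1, y2, y3, y4 ≥ 0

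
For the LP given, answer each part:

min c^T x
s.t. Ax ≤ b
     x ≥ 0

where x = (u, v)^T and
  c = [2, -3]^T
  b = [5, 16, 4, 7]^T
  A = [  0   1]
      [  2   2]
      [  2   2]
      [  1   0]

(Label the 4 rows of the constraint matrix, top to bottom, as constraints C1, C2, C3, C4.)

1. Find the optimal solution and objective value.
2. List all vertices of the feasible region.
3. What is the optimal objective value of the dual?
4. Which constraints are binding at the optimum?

1. u = 0, v = 2, z = -6
2. (0, 0), (2, 0), (0, 2)
3. -6 (by strong duality, equal to the primal optimum)
4. C3, u ≥ 0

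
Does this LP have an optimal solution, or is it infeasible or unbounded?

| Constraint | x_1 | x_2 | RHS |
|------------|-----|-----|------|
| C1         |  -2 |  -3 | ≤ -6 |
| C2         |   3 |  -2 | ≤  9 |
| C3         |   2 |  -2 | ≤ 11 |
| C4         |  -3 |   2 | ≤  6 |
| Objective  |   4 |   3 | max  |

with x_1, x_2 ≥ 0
Feasible point: (0, 2) satisfies every constraint, so the LP is feasible.
Direction d = (2, 3): for each constraint row a, a·d ≤ 0 —
  (-2)(2) + (-3)(3) = -13 ≤ 0
  (3)(2) + (-2)(3) = 0 ≤ 0
  (2)(2) + (-2)(3) = -2 ≤ 0
  (-3)(2) + (2)(3) = 0 ≤ 0
and d ≥ 0, so (0, 2) + t·d stays feasible for every t ≥ 0. Along this ray z = 4x_1 + 3x_2 changes by 17 per unit t, so z → +∞.

The LP is unbounded; z can be made arbitrarily large.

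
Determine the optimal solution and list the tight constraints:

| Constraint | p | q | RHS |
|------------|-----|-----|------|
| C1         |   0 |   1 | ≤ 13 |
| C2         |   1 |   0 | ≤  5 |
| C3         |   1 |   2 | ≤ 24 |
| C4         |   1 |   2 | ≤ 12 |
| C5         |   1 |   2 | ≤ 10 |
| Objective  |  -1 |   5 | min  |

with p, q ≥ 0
Optimal: p = 5, q = 0
Slack at optimum:
  C1: slack = 13
  C2: slack = 0 (binding)
  C3: slack = 19
  C4: slack = 7
  C5: slack = 5
  p ≥ 0: p = 5
  q ≥ 0: q = 0 (binding)
Binding constraints: C2, q ≥ 0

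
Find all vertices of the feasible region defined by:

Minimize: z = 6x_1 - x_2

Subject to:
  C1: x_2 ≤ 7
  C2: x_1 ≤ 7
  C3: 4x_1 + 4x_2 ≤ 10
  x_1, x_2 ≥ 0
Each vertex is the intersection of two constraint boundaries that also satisfies all remaining constraints:
  x_1 = 0 and x_2 = 0 → (0, 0)
  4x_1 + 4x_2 = 10 and x_2 = 0 → (2.5, 0)
  4x_1 + 4x_2 = 10 and x_1 = 0 → (0, 2.5)

Vertices: (0, 0), (2.5, 0), (0, 2.5)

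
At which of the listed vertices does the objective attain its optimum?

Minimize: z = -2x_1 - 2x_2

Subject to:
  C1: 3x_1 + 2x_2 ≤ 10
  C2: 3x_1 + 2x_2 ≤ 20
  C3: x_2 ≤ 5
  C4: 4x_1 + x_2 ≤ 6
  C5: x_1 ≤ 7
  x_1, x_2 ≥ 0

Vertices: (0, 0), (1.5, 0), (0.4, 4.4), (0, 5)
(0, 5) with z = -10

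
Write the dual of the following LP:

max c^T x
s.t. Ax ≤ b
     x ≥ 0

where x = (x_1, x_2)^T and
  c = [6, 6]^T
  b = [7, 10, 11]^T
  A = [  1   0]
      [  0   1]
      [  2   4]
Minimize: z = 7y1 + 10y2 + 11y3

Subject to:
  C1: -y1 - 2y3 ≤ -6
  C2: -y2 - 4y3 ≤ -6
  y1, y2, y3 ≥ 0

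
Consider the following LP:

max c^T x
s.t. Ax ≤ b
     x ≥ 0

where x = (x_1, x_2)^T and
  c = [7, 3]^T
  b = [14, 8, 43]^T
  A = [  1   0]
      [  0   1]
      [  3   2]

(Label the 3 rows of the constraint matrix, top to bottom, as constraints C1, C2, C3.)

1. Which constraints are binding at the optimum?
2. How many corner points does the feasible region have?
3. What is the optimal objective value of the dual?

1. C1, C3
2. 5
3. 99.5 (by strong duality, equal to the primal optimum)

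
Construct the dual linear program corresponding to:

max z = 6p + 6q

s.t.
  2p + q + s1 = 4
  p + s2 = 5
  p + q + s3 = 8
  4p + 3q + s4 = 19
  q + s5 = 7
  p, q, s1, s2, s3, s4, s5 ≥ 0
Minimize: z = 4y1 + 5y2 + 8y3 + 19y4 + 7y5

Subject to:
  C1: -2y1 - y2 - y3 - 4y4 ≤ -6
  C2: -y1 - y3 - 3y4 - y5 ≤ -6
  y1, y2, y3, y4, y5 ≥ 0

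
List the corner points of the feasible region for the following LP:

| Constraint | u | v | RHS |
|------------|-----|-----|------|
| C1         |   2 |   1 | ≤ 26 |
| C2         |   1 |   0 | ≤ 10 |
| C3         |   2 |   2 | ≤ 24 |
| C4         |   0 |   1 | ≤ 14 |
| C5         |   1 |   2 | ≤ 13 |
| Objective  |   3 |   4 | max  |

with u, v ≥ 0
Each vertex is the intersection of two constraint boundaries that also satisfies all remaining constraints:
  u = 0 and v = 0 → (0, 0)
  u = 10 and v = 0 → (10, 0)
  u = 10 and u + 2v = 13 → (10, 1.5)
  u + 2v = 13 and u = 0 → (0, 6.5)

Vertices: (0, 0), (10, 0), (10, 1.5), (0, 6.5)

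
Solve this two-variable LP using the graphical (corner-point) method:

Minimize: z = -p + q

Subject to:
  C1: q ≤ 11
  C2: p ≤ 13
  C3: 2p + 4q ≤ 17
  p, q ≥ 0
Each vertex is the intersection of two constraint boundaries that also satisfies all remaining constraints:
  p = 0 and q = 0 → (0, 0)
  2p + 4q = 17 and q = 0 → (8.5, 0)
  2p + 4q = 17 and p = 0 → (0, 4.25)

Evaluating z = -p + q at each vertex:
  (0, 0): z = 0
  (8.5, 0): z = -8.5
  (0, 4.25): z = 4.25

The minimum is at (8.5, 0) with z = -8.5.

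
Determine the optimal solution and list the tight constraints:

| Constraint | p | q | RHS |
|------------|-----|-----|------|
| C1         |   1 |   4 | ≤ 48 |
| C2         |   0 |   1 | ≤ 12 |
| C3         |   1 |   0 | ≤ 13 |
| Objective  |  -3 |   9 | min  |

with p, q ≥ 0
Optimal: p = 13, q = 0
Slack at optimum:
  C1: slack = 35
  C2: slack = 12
  C3: slack = 0 (binding)
  p ≥ 0: p = 13
  q ≥ 0: q = 0 (binding)
Binding constraints: C3, q ≥ 0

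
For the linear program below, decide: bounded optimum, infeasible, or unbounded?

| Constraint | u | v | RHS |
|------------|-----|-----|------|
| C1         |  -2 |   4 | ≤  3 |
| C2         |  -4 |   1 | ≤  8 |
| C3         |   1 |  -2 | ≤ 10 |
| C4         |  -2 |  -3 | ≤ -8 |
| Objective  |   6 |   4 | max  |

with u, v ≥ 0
Feasible point: (3, 1) satisfies every constraint, so the LP is feasible.
Direction d = (2, 1): for each constraint row a, a·d ≤ 0 —
  (-2)(2) + (4)(1) = 0 ≤ 0
  (-4)(2) + (1)(1) = -7 ≤ 0
  (1)(2) + (-2)(1) = 0 ≤ 0
  (-2)(2) + (-3)(1) = -7 ≤ 0
and d ≥ 0, so (3, 1) + t·d stays feasible for every t ≥ 0. Along this ray z = 6u + 4v changes by 16 per unit t, so z → +∞.

Unbounded: there is a feasible ray along which z → +∞.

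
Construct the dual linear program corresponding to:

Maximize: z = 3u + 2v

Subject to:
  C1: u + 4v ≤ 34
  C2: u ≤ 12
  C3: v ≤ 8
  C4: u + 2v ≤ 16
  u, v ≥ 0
Minimize: z = 34y1 + 12y2 + 8y3 + 16y4

Subject to:
  C1: -y1 - y2 - y4 ≤ -3
  C2: -4y1 - y3 - 2y4 ≤ -2
  y1, y2, y3, y4 ≥ 0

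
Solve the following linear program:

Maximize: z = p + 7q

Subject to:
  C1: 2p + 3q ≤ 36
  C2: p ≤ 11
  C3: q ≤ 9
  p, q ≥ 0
Each vertex is the intersection of two constraint boundaries that also satisfies all remaining constraints:
  p = 0 and q = 0 → (0, 0)
  p = 11 and q = 0 → (11, 0)
  2p + 3q = 36 and p = 11 → (11, 4.667)
  2p + 3q = 36 and q = 9 → (4.5, 9)
  q = 9 and p = 0 → (0, 9)

Evaluating z = p + 7q at each vertex:
  (0, 0): z = 0
  (11, 0): z = 11
  (11, 4.667): z = 43.67
  (4.5, 9): z = 67.5
  (0, 9): z = 63

The maximum is at (4.5, 9) with z = 67.5.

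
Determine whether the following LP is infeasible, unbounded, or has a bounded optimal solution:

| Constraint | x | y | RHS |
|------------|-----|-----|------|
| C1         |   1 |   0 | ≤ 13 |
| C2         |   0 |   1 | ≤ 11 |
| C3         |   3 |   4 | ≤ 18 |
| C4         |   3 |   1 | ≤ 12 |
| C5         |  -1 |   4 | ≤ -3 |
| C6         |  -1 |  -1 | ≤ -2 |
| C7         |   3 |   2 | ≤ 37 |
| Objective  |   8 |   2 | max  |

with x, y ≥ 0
The point (4, 0) satisfies every constraint, so the LP is feasible; the constraints give x ≤ 13 and y ≤ 11, which with x, y ≥ 0 keep the feasible region inside a bounded box. A feasible, bounded LP attains a finite optimum at a vertex.

Evaluating z = 8x + 2y at each vertex:
  (3, 0): z = 24
  (4, 0): z = 32
  (3.923, 0.2308): z = 31.85

Feasible with finite optimum z* = 32 at (4, 0).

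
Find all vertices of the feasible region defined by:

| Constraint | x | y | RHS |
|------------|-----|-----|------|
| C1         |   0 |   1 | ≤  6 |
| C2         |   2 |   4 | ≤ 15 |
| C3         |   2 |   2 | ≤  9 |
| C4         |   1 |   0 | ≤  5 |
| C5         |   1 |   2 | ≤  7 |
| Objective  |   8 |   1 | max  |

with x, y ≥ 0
Each vertex is the intersection of two constraint boundaries that also satisfies all remaining constraints:
  x = 0 and y = 0 → (0, 0)
  2x + 2y = 9 and y = 0 → (4.5, 0)
  2x + 2y = 9 and x + 2y = 7 → (2, 2.5)
  x + 2y = 7 and x = 0 → (0, 3.5)

Vertices: (0, 0), (4.5, 0), (2, 2.5), (0, 3.5)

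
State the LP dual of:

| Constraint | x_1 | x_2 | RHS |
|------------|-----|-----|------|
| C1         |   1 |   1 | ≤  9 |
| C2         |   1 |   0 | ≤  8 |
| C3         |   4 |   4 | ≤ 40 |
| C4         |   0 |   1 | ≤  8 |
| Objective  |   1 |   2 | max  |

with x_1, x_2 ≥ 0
Minimize: z = 9y1 + 8y2 + 40y3 + 8y4

Subject to:
  C1: -y1 - y2 - 4y3 ≤ -1
  C2: -y1 - 4y3 - y4 ≤ -2
  y1, y2, y3, y4 ≥ 0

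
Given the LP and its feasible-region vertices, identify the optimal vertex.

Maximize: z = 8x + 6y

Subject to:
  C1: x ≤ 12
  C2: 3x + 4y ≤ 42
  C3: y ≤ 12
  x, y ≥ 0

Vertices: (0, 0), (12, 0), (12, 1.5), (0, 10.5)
Evaluating z = 8x + 6y at each vertex:
  (0, 0): z = 0
  (12, 0): z = 96
  (12, 1.5): z = 105
  (0, 10.5): z = 63

The largest value is z = 105, attained at (12, 1.5).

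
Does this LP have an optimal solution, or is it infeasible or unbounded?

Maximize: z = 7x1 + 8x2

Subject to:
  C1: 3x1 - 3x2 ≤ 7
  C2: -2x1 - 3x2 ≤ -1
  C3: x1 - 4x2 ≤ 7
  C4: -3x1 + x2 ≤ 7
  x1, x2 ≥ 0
Feasible point: (0, 1) satisfies every constraint, so the LP is feasible.
Direction d = (1, 1): for each constraint row a, a·d ≤ 0 —
  (3)(1) + (-3)(1) = 0 ≤ 0
  (-2)(1) + (-3)(1) = -5 ≤ 0
  (1)(1) + (-4)(1) = -3 ≤ 0
  (-3)(1) + (1)(1) = -2 ≤ 0
and d ≥ 0, so (0, 1) + t·d stays feasible for every t ≥ 0. Along this ray z = 7x1 + 8x2 changes by 15 per unit t, so z → +∞.

The LP is unbounded; z can be made arbitrarily large.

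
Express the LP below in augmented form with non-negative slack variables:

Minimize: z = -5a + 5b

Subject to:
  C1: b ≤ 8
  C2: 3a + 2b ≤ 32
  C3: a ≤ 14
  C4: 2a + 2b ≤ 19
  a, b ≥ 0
min z = -5a + 5b

s.t.
  b + s1 = 8
  3a + 2b + s2 = 32
  a + s3 = 14
  2a + 2b + s4 = 19
  a, b, s1, s2, s3, s4 ≥ 0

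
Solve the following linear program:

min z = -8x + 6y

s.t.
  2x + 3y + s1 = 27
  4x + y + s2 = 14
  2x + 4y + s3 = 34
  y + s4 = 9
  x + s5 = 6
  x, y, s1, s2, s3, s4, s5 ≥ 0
x = 3.5, y = 0, z = -28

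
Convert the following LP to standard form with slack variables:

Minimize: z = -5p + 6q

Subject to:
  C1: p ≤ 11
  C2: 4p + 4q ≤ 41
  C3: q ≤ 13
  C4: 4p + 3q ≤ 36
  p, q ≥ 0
min z = -5p + 6q

s.t.
  p + s1 = 11
  4p + 4q + s2 = 41
  q + s3 = 13
  4p + 3q + s4 = 36
  p, q, s1, s2, s3, s4 ≥ 0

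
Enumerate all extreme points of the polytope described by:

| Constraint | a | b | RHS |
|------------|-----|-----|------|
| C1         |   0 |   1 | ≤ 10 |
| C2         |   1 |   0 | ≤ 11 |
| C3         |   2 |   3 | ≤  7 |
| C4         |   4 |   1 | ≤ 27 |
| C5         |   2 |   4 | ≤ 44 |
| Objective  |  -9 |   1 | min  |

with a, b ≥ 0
Each vertex is the intersection of two constraint boundaries that also satisfies all remaining constraints:
  a = 0 and b = 0 → (0, 0)
  2a + 3b = 7 and b = 0 → (3.5, 0)
  2a + 3b = 7 and a = 0 → (0, 2.333)

Vertices: (0, 0), (3.5, 0), (0, 2.333)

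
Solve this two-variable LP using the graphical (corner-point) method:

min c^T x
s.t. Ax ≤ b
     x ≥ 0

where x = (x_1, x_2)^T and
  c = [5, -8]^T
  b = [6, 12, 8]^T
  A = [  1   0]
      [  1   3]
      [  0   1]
Each vertex is the intersection of two constraint boundaries that also satisfies all remaining constraints:
  x_1 = 0 and x_2 = 0 → (0, 0)
  x_1 = 6 and x_2 = 0 → (6, 0)
  x_1 = 6 and x_1 + 3x_2 = 12 → (6, 2)
  x_1 + 3x_2 = 12 and x_1 = 0 → (0, 4)

Evaluating z = 5x_1 - 8x_2 at each vertex:
  (0, 0): z = 0
  (6, 0): z = 30
  (6, 2): z = 14
  (0, 4): z = -32

The minimum is at (0, 4) with z = -32.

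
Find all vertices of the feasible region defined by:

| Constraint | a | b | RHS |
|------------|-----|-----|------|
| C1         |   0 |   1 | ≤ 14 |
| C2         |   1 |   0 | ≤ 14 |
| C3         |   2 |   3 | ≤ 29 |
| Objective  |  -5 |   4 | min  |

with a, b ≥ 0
Each vertex is the intersection of two constraint boundaries that also satisfies all remaining constraints:
  a = 0 and b = 0 → (0, 0)
  a = 14 and b = 0 → (14, 0)
  a = 14 and 2a + 3b = 29 → (14, 0.3333)
  2a + 3b = 29 and a = 0 → (0, 9.667)

Vertices: (0, 0), (14, 0), (14, 0.3333), (0, 9.667)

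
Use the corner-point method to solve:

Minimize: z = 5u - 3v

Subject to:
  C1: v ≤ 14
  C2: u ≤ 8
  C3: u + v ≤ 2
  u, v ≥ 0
Each vertex is the intersection of two constraint boundaries that also satisfies all remaining constraints:
  u = 0 and v = 0 → (0, 0)
  u + v = 2 and v = 0 → (2, 0)
  u + v = 2 and u = 0 → (0, 2)

Evaluating z = 5u - 3v at each vertex:
  (0, 0): z = 0
  (2, 0): z = 10
  (0, 2): z = -6

The minimum is at (0, 2) with z = -6.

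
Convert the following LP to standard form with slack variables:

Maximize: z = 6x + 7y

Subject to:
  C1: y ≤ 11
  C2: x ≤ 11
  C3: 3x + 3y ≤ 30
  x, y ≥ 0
max z = 6x + 7y

s.t.
  y + s1 = 11
  x + s2 = 11
  3x + 3y + s3 = 30
  x, y, s1, s2, s3 ≥ 0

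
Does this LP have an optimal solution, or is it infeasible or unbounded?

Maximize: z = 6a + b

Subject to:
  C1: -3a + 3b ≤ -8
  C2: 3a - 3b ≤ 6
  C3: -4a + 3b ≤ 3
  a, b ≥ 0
C2 requires 3a - 3b ≤ 6, while C1 (-3a + 3b ≤ -8) is equivalent to 3a - 3b ≥ 8. Together they would need 8 ≤ 3a - 3b ≤ 6, which is impossible since 8 > 6. No point satisfies all constraints.

Infeasible — the constraint set is empty.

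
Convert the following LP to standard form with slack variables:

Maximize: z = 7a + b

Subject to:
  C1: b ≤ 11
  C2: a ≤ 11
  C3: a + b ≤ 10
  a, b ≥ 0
max z = 7a + b

s.t.
  b + s1 = 11
  a + s2 = 11
  a + b + s3 = 10
  a, b, s1, s2, s3 ≥ 0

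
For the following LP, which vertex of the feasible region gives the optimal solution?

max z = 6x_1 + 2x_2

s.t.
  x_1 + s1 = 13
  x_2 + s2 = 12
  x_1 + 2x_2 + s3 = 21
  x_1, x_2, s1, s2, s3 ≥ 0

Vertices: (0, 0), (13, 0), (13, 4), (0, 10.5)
(13, 4) with z = 86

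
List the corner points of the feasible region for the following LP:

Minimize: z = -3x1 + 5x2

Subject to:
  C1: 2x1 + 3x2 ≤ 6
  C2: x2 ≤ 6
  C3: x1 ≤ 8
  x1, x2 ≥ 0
Each vertex is the intersection of two constraint boundaries that also satisfies all remaining constraints:
  x1 = 0 and x2 = 0 → (0, 0)
  2x1 + 3x2 = 6 and x2 = 0 → (3, 0)
  2x1 + 3x2 = 6 and x1 = 0 → (0, 2)

Vertices: (0, 0), (3, 0), (0, 2)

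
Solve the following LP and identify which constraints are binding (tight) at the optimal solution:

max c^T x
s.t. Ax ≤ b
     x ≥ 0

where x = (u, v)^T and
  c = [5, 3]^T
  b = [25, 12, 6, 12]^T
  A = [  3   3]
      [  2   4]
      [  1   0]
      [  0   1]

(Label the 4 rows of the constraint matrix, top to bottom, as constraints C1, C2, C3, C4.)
Optimal: u = 6, v = 0
Binding: C2, C3, v ≥ 0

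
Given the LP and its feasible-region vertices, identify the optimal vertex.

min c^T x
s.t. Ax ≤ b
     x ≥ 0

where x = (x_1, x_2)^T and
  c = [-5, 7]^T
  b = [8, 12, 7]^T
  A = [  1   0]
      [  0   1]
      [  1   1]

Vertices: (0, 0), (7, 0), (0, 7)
Evaluating z = -5x_1 + 7x_2 at each vertex:
  (0, 0): z = 0
  (7, 0): z = -35
  (0, 7): z = 49

The smallest value is z = -35, attained at (7, 0).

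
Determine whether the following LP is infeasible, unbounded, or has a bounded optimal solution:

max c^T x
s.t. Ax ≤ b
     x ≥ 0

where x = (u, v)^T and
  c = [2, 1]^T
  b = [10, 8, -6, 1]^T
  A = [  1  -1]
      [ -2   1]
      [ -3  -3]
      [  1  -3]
Feasible point: (0, 2) satisfies every constraint, so the LP is feasible.
Direction d = (1, 1): for each constraint row a, a·d ≤ 0 —
  (1)(1) + (-1)(1) = 0 ≤ 0
  (-2)(1) + (1)(1) = -1 ≤ 0
  (-3)(1) + (-3)(1) = -6 ≤ 0
  (1)(1) + (-3)(1) = -2 ≤ 0
and d ≥ 0, so (0, 2) + t·d stays feasible for every t ≥ 0. Along this ray z = 2u + v changes by 3 per unit t, so z → +∞.

Unbounded: there is a feasible ray along which z → +∞.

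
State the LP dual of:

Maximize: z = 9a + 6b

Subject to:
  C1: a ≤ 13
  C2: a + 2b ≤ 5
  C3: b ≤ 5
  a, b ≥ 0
Minimize: z = 13y1 + 5y2 + 5y3

Subject to:
  C1: -y1 - y2 ≤ -9
  C2: -2y2 - y3 ≤ -6
  y1, y2, y3 ≥ 0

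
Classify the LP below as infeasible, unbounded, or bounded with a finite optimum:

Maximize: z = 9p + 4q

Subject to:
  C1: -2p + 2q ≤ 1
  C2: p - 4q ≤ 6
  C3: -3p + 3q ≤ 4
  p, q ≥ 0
Feasible point: (0, 0) satisfies every constraint, so the LP is feasible.
Direction d = (1, 1): for each constraint row a, a·d ≤ 0 —
  (-2)(1) + (2)(1) = 0 ≤ 0
  (1)(1) + (-4)(1) = -3 ≤ 0
  (-3)(1) + (3)(1) = 0 ≤ 0
and d ≥ 0, so (0, 0) + t·d stays feasible for every t ≥ 0. Along this ray z = 9p + 4q changes by 13 per unit t, so z → +∞.

Unbounded: there is a feasible ray along which z → +∞.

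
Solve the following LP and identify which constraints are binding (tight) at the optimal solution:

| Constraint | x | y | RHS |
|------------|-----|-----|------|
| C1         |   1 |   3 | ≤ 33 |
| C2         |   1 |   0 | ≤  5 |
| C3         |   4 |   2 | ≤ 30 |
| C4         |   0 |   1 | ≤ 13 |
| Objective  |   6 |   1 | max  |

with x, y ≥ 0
Optimal: x = 5, y = 5
Slack at optimum:
  C1: slack = 13
  C2: slack = 0 (binding)
  C3: slack = 0 (binding)
  C4: slack = 8
  x ≥ 0: x = 5
  y ≥ 0: y = 5
Binding constraints: C2, C3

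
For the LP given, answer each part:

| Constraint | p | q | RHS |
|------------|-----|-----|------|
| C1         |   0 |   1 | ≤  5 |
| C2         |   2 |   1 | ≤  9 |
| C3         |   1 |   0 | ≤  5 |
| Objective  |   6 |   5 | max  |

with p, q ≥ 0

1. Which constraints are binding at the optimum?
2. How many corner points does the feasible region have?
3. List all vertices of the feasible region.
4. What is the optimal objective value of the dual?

1. C1, C2
2. 4
3. (0, 0), (4.5, 0), (2, 5), (0, 5)
4. 37 (by strong duality, equal to the primal optimum)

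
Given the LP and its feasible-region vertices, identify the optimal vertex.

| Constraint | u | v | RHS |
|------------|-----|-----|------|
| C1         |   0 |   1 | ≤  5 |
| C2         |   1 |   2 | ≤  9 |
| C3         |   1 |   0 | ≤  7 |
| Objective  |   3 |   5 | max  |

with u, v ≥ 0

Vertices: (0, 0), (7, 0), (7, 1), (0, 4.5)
(7, 1) with z = 26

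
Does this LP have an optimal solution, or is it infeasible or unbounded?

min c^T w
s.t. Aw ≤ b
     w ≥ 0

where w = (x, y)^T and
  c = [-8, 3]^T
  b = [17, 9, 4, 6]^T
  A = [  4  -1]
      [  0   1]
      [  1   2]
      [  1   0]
The point (4, 0) satisfies every constraint, so the LP is feasible; the constraints give x ≤ 6 and y ≤ 9, which with x, y ≥ 0 keep the feasible region inside a bounded box. A feasible, bounded LP attains a finite optimum at a vertex.

The LP has an optimal solution: (4, 0) with z = -32.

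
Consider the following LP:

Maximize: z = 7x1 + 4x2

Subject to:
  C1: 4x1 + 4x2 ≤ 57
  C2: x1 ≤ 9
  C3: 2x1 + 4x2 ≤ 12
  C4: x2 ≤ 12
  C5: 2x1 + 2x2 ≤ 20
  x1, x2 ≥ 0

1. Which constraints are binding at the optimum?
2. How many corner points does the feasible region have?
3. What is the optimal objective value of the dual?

1. C3, x2 ≥ 0
2. 3
3. 42 (by strong duality, equal to the primal optimum)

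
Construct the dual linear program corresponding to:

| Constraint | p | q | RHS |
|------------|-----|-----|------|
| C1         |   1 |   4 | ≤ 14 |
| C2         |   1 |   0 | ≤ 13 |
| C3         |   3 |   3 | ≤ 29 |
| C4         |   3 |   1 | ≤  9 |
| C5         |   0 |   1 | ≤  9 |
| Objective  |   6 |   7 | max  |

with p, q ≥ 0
Minimize: z = 14y1 + 13y2 + 29y3 + 9y4 + 9y5

Subject to:
  C1: -y1 - y2 - 3y3 - 3y4 ≤ -6
  C2: -4y1 - 3y3 - y4 - y5 ≤ -7
  y1, y2, y3, y4, y5 ≥ 0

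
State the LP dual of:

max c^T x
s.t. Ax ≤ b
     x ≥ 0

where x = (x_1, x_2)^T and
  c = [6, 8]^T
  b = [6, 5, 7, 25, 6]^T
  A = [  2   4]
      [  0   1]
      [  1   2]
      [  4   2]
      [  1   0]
Minimize: z = 6y1 + 5y2 + 7y3 + 25y4 + 6y5

Subject to:
  C1: -2y1 - y3 - 4y4 - y5 ≤ -6
  C2: -4y1 - y2 - 2y3 - 2y4 ≤ -8
  y1, y2, y3, y4, y5 ≥ 0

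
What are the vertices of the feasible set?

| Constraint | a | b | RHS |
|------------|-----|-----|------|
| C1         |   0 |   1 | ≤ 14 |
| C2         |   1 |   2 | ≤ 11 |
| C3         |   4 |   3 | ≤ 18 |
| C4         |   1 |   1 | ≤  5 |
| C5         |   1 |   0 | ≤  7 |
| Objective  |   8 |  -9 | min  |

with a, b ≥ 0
Each vertex is the intersection of two constraint boundaries that also satisfies all remaining constraints:
  a = 0 and b = 0 → (0, 0)
  4a + 3b = 18 and b = 0 → (4.5, 0)
  4a + 3b = 18 and a + b = 5 → (3, 2)
  a + b = 5 and a = 0 → (0, 5)

Vertices: (0, 0), (4.5, 0), (3, 2), (0, 5)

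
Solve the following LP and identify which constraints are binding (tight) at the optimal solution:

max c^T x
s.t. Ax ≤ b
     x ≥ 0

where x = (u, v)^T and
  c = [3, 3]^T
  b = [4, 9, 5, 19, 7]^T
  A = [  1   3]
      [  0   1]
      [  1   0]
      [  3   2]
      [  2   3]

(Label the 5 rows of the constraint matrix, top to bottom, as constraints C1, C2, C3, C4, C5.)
Optimal: u = 3.5, v = 0
Slack at optimum:
  C1: slack = 0.5
  C2: slack = 9
  C3: slack = 1.5
  C4: slack = 8.5
  C5: slack = 0 (binding)
  u ≥ 0: u = 3.5
  v ≥ 0: v = 0 (binding)
Binding constraints: C5, v ≥ 0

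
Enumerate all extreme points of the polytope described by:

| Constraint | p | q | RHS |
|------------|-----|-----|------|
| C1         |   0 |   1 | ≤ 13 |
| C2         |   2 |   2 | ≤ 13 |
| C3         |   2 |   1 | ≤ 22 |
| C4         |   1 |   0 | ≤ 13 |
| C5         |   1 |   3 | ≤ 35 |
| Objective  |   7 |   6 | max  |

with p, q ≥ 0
Each vertex is the intersection of two constraint boundaries that also satisfies all remaining constraints:
  p = 0 and q = 0 → (0, 0)
  2p + 2q = 13 and q = 0 → (6.5, 0)
  2p + 2q = 13 and p = 0 → (0, 6.5)

Vertices: (0, 0), (6.5, 0), (0, 6.5)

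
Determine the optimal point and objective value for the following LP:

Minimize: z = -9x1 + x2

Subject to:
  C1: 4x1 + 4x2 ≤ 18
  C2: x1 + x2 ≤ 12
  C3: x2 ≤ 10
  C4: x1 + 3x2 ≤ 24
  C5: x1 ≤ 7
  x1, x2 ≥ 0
Each vertex is the intersection of two constraint boundaries that also satisfies all remaining constraints:
  x1 = 0 and x2 = 0 → (0, 0)
  4x1 + 4x2 = 18 and x2 = 0 → (4.5, 0)
  4x1 + 4x2 = 18 and x1 = 0 → (0, 4.5)

Evaluating z = -9x1 + x2 at each vertex:
  (0, 0): z = 0
  (4.5, 0): z = -40.5
  (0, 4.5): z = 4.5

The minimum is at (4.5, 0) with z = -40.5.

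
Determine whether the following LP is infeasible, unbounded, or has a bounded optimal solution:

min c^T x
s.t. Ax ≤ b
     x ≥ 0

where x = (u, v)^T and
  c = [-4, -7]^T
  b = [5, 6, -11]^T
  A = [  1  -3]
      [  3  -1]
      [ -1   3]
One constraint requires u - 3v ≤ 5, while the constraint -u + 3v ≤ -11 is equivalent to u - 3v ≥ 11. Together they would need 11 ≤ u - 3v ≤ 5, which is impossible since 11 > 5. No point satisfies all constraints.

The feasible region is empty; the LP is infeasible.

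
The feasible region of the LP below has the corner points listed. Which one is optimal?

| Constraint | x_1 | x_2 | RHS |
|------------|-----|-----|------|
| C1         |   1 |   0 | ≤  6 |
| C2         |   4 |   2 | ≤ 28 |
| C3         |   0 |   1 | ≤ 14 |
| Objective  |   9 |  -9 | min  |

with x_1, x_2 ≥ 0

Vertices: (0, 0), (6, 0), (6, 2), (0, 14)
Evaluating z = 9x_1 - 9x_2 at each vertex:
  (0, 0): z = 0
  (6, 0): z = 54
  (6, 2): z = 36
  (0, 14): z = -126

The smallest value is z = -126, attained at (0, 14).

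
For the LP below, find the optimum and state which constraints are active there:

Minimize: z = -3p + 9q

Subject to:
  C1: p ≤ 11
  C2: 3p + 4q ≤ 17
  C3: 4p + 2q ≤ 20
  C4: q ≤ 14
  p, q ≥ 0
Optimal: p = 5, q = 0
Slack at optimum:
  C1: slack = 6
  C2: slack = 2
  C3: slack = 0 (binding)
  C4: slack = 14
  p ≥ 0: p = 5
  q ≥ 0: q = 0 (binding)
Binding constraints: C3, q ≥ 0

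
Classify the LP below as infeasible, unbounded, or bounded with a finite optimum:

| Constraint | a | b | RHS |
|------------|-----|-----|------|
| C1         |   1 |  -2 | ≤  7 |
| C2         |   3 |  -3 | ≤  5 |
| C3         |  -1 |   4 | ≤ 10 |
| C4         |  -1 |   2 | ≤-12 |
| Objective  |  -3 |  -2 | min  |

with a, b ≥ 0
C1 requires a - 2b ≤ 7, while C4 (-a + 2b ≤ -12) is equivalent to a - 2b ≥ 12. Together they would need 12 ≤ a - 2b ≤ 7, which is impossible since 12 > 7. No point satisfies all constraints.

Infeasible — the constraint set is empty.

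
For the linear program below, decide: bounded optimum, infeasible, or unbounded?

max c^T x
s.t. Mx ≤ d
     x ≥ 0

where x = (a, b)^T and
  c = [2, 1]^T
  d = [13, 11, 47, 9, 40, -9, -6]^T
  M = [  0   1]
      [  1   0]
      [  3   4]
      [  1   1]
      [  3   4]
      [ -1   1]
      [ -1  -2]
The point (9, 0) satisfies every constraint, so the LP is feasible; the constraints give a ≤ 11 and b ≤ 13, which with a, b ≥ 0 keep the feasible region inside a bounded box. A feasible, bounded LP attains a finite optimum at a vertex.

Evaluating z = 2a + b at each vertex:
  (9, 0): z = 18

Feasible with finite optimum z* = 18 at (9, 0).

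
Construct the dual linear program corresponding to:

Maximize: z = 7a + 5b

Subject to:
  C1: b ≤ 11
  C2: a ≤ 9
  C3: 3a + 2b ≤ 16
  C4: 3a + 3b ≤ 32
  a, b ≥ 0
Minimize: z = 11y1 + 9y2 + 16y3 + 32y4

Subject to:
  C1: -y2 - 3y3 - 3y4 ≤ -7
  C2: -y1 - 2y3 - 3y4 ≤ -5
  y1, y2, y3, y4 ≥ 0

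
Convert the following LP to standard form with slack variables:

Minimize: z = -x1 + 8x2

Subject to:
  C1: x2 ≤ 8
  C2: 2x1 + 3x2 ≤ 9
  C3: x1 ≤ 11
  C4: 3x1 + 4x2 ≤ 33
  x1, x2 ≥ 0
min z = -x1 + 8x2

s.t.
  x2 + s1 = 8
  2x1 + 3x2 + s2 = 9
  x1 + s3 = 11
  3x1 + 4x2 + s4 = 33
  x1, x2, s1, s2, s3, s4 ≥ 0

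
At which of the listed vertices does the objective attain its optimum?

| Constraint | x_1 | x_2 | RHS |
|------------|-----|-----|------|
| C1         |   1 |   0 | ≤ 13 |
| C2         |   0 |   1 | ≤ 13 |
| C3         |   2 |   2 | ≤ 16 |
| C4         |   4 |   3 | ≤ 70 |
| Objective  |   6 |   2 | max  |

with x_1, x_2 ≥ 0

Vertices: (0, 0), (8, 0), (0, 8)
(8, 0) with z = 48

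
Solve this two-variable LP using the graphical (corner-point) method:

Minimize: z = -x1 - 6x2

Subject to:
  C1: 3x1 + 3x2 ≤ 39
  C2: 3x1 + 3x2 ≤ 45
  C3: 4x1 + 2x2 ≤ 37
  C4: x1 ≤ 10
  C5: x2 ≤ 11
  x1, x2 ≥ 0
x1 = 2, x2 = 11, z = -68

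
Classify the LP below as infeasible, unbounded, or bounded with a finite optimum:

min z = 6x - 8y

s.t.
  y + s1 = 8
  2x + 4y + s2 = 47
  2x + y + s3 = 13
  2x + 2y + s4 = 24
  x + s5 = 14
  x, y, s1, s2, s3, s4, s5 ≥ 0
The point (0, 8) satisfies every constraint, so the LP is feasible; the constraints give x ≤ 14 and y ≤ 8, which with x, y ≥ 0 keep the feasible region inside a bounded box. A feasible, bounded LP attains a finite optimum at a vertex.

Evaluating z = 6x - 8y at each vertex:
  (0, 0): z = 0
  (6.5, 0): z = 39
  (2.5, 8): z = -49
  (0, 8): z = -64

Bounded optimum: z* = -64 at (0, 8).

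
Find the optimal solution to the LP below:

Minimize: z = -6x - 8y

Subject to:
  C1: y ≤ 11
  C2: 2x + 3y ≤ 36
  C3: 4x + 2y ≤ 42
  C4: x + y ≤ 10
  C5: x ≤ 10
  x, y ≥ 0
Each vertex is the intersection of two constraint boundaries that also satisfies all remaining constraints:
  x = 0 and y = 0 → (0, 0)
  x + y = 10 and x = 10 → (10, 0)
  x + y = 10 and x = 0 → (0, 10)

Evaluating z = -6x - 8y at each vertex:
  (0, 0): z = 0
  (10, 0): z = -60
  (0, 10): z = -80

The minimum is at (0, 10) with z = -80.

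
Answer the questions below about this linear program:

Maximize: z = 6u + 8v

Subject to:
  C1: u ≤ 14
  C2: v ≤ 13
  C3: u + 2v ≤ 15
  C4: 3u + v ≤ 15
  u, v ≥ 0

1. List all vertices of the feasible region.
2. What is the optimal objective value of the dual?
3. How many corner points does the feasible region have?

1. (0, 0), (5, 0), (3, 6), (0, 7.5)
2. 66 (by strong duality, equal to the primal optimum)
3. 4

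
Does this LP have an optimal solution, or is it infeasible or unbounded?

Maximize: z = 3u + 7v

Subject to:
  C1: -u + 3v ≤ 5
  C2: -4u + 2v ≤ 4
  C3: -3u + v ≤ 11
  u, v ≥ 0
Feasible point: (0, 0) satisfies every constraint, so the LP is feasible.
Direction d = (1, 0): for each constraint row a, a·d ≤ 0 —
  (-1)(1) + (3)(0) = -1 ≤ 0
  (-4)(1) + (2)(0) = -4 ≤ 0
  (-3)(1) + (1)(0) = -3 ≤ 0
and d ≥ 0, so (0, 0) + t·d stays feasible for every t ≥ 0. Along this ray z = 3u + 7v changes by 3 per unit t, so z → +∞.

Unbounded: there is a feasible ray along which z → +∞.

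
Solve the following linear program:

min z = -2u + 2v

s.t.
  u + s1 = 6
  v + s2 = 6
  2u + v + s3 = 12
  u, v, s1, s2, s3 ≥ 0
u = 6, v = 0, z = -12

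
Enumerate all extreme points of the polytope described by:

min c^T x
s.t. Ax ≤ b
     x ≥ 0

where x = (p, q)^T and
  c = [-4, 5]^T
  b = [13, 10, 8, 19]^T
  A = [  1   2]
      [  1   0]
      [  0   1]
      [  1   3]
Each vertex is the intersection of two constraint boundaries that also satisfies all remaining constraints:
  p = 0 and q = 0 → (0, 0)
  p = 10 and q = 0 → (10, 0)
  p + 2q = 13 and p = 10 → (10, 1.5)
  p + 2q = 13 and p + 3q = 19 → (1, 6)
  p + 3q = 19 and p = 0 → (0, 6.333)

Vertices: (0, 0), (10, 0), (10, 1.5), (1, 6), (0, 6.333)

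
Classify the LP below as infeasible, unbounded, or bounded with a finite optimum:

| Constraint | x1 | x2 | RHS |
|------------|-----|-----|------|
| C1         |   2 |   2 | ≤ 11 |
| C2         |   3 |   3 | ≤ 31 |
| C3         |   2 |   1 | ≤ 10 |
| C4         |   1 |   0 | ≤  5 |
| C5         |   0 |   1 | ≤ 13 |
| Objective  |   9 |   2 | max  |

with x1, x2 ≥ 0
The point (5, 0) satisfies every constraint, so the LP is feasible; the constraints give x1 ≤ 5 and x2 ≤ 13, which with x1, x2 ≥ 0 keep the feasible region inside a bounded box. A feasible, bounded LP attains a finite optimum at a vertex.

Evaluating z = 9x1 + 2x2 at each vertex:
  (0, 0): z = 0
  (5, 0): z = 45
  (4.5, 1): z = 42.5
  (0, 5.5): z = 11

Feasible with finite optimum z* = 45 at (5, 0).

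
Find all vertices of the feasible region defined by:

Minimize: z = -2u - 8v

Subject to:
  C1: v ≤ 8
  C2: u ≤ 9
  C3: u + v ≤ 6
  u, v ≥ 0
Each vertex is the intersection of two constraint boundaries that also satisfies all remaining constraints:
  u = 0 and v = 0 → (0, 0)
  u + v = 6 and v = 0 → (6, 0)
  u + v = 6 and u = 0 → (0, 6)

Vertices: (0, 0), (6, 0), (0, 6)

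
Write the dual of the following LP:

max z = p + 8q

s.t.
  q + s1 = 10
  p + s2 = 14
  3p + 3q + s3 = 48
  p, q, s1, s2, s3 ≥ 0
Minimize: z = 10y1 + 14y2 + 48y3

Subject to:
  C1: -y2 - 3y3 ≤ -1
  C2: -y1 - 3y3 ≤ -8
  y1, y2, y3 ≥ 0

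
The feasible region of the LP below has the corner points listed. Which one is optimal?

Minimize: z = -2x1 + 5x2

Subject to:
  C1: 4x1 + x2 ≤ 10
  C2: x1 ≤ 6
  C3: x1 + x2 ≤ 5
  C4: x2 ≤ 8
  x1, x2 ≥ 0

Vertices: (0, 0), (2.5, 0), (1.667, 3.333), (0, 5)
Evaluating z = -2x1 + 5x2 at each vertex:
  (0, 0): z = 0
  (2.5, 0): z = -5
  (1.667, 3.333): z = 13.33
  (0, 5): z = 25

The smallest value is z = -5, attained at (2.5, 0).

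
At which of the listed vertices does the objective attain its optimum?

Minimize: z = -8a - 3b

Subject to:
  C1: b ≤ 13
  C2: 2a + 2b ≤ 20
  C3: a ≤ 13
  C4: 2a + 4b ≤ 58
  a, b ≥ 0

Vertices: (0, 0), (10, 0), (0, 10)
Evaluating z = -8a - 3b at each vertex:
  (0, 0): z = 0
  (10, 0): z = -80
  (0, 10): z = -30

The smallest value is z = -80, attained at (10, 0).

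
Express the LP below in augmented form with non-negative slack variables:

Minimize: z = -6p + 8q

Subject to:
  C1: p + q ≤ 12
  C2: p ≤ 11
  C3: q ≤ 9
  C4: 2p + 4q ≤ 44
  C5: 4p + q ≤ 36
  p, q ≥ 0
min z = -6p + 8q

s.t.
  p + q + s1 = 12
  p + s2 = 11
  q + s3 = 9
  2p + 4q + s4 = 44
  4p + q + s5 = 36
  p, q, s1, s2, s3, s4, s5 ≥ 0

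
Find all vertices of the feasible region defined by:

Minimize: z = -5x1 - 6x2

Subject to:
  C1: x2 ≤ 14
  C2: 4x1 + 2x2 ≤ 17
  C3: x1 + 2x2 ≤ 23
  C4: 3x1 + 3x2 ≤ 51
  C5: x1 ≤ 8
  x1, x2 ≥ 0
Each vertex is the intersection of two constraint boundaries that also satisfies all remaining constraints:
  x1 = 0 and x2 = 0 → (0, 0)
  4x1 + 2x2 = 17 and x2 = 0 → (4.25, 0)
  4x1 + 2x2 = 17 and x1 = 0 → (0, 8.5)

Vertices: (0, 0), (4.25, 0), (0, 8.5)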